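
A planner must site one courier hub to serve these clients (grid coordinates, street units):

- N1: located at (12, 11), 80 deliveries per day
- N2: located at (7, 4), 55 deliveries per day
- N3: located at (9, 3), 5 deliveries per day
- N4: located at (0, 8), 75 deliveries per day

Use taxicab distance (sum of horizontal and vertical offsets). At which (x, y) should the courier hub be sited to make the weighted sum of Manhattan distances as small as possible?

Manhattan distance separates: Σwᵢ(|x−xᵢ|+|y−yᵢ|) = Σwᵢ|x−xᵢ| + Σwᵢ|y−yᵢ|, so x and y are optimised independently as 1-D weighted medians.
Total weight W = 215; half = 107.5.
x-coordinate, sorted with cumulative weight:
  x=0 (N4, w=75) cum 75
  x=7 (N2, w=55) cum 130  ← median
  x=9 (N3, w=5) cum 135
  x=12 (N1, w=80) cum 215
⇒ x* = 7
y-coordinate, sorted with cumulative weight:
  y=3 (N3, w=5) cum 5
  y=4 (N2, w=55) cum 60
  y=8 (N4, w=75) cum 135  ← median
  y=11 (N1, w=80) cum 215
⇒ y* = 8

(7, 8)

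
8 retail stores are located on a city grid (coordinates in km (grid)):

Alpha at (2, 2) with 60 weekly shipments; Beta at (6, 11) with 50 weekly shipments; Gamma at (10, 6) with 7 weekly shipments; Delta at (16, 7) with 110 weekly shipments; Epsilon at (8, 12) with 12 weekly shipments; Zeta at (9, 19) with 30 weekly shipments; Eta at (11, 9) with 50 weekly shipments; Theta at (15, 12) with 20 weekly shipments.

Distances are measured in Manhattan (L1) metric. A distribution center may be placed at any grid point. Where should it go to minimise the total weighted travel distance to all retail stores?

Manhattan distance separates: Σwᵢ(|x−xᵢ|+|y−yᵢ|) = Σwᵢ|x−xᵢ| + Σwᵢ|y−yᵢ|, so x and y are optimised independently as 1-D weighted medians.
Total weight W = 339; half = 169.5.
x-coordinate, sorted with cumulative weight:
  x=2 (Alpha, w=60) cum 60
  x=6 (Beta, w=50) cum 110
  x=8 (Epsilon, w=12) cum 122
  x=9 (Zeta, w=30) cum 152
  x=10 (Gamma, w=7) cum 159
  x=11 (Eta, w=50) cum 209  ← median
  x=15 (Theta, w=20) cum 229
  x=16 (Delta, w=110) cum 339
⇒ x* = 11
y-coordinate, sorted with cumulative weight:
  y=2 (Alpha, w=60) cum 60
  y=6 (Gamma, w=7) cum 67
  y=7 (Delta, w=110) cum 177  ← median
  y=9 (Eta, w=50) cum 227
  y=11 (Beta, w=50) cum 277
  y=12 (Epsilon, w=12) cum 289
  y=12 (Theta, w=20) cum 309
  y=19 (Zeta, w=30) cum 339
⇒ y* = 7

(11, 7)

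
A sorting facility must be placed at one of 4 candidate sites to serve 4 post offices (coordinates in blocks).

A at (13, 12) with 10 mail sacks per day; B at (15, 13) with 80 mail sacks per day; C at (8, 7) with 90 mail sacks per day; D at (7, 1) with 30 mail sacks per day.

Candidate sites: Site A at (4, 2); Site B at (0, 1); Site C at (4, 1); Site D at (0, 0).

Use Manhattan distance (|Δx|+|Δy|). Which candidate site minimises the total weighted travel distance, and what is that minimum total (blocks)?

Total weighted distance at each candidate:
  Site A (4, 2): total = 2880
  Site B (0, 1): total = 3870
  Site C (4, 1): total = 3030
  Site D (0, 0): total = 4080
Minimum is at Site A with total 2880 blocks.

Site A, total 2880 blocks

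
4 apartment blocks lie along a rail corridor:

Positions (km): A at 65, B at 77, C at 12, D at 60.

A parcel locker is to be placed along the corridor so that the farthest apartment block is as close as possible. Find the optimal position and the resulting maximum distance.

The 1-center on a line is the midpoint of the two extreme points: leftmost at 12, rightmost at 77.
Optimal location = (12 + 77)/2 = 44.5; maximum distance = (77 − 12)/2 = 32.5.

location 44.5, max distance 32.5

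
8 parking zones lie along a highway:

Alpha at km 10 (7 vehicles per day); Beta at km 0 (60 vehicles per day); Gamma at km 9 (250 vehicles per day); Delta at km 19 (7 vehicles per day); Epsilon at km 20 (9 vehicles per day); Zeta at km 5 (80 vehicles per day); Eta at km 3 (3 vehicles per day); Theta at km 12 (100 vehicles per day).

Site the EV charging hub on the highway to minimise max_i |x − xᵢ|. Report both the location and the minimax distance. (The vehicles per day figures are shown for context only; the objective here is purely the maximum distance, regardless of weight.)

The 1-center on a line is the midpoint of the two extreme points: leftmost at 0, rightmost at 20.
Optimal location = (0 + 20)/2 = 10; maximum distance = (20 − 0)/2 = 10.

location 10, max distance 10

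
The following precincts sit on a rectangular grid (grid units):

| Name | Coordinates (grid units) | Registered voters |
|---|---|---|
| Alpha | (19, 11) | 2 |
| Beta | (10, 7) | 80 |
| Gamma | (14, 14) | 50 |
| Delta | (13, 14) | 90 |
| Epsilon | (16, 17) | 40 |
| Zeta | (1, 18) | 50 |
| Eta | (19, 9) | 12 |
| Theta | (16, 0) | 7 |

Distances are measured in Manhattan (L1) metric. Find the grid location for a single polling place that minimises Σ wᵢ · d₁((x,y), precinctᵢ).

Manhattan distance separates: Σwᵢ(|x−xᵢ|+|y−yᵢ|) = Σwᵢ|x−xᵢ| + Σwᵢ|y−yᵢ|, so x and y are optimised independently as 1-D weighted medians.
Total weight W = 331; half = 165.5.
x-coordinate, sorted with cumulative weight:
  x=1 (Zeta, w=50) cum 50
  x=10 (Beta, w=80) cum 130
  x=13 (Delta, w=90) cum 220  ← median
  x=14 (Gamma, w=50) cum 270
  x=16 (Epsilon, w=40) cum 310
  x=16 (Theta, w=7) cum 317
  x=19 (Alpha, w=2) cum 319
  x=19 (Eta, w=12) cum 331
⇒ x* = 13
y-coordinate, sorted with cumulative weight:
  y=0 (Theta, w=7) cum 7
  y=7 (Beta, w=80) cum 87
  y=9 (Eta, w=12) cum 99
  y=11 (Alpha, w=2) cum 101
  y=14 (Gamma, w=50) cum 151
  y=14 (Delta, w=90) cum 241  ← median
  y=17 (Epsilon, w=40) cum 281
  y=18 (Zeta, w=50) cum 331
⇒ y* = 14

(13, 14)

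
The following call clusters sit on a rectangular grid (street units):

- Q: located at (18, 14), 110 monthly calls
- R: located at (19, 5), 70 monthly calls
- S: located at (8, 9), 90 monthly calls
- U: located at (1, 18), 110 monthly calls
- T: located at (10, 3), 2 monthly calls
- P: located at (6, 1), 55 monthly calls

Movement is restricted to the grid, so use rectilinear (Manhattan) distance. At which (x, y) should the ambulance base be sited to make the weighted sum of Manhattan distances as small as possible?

Manhattan distance separates: Σwᵢ(|x−xᵢ|+|y−yᵢ|) = Σwᵢ|x−xᵢ| + Σwᵢ|y−yᵢ|, so x and y are optimised independently as 1-D weighted medians.
Total weight W = 437; half = 218.5.
x-coordinate, sorted with cumulative weight:
  x=1 (U, w=110) cum 110
  x=6 (P, w=55) cum 165
  x=8 (S, w=90) cum 255  ← median
  x=10 (T, w=2) cum 257
  x=18 (Q, w=110) cum 367
  x=19 (R, w=70) cum 437
⇒ x* = 8
y-coordinate, sorted with cumulative weight:
  y=1 (P, w=55) cum 55
  y=3 (T, w=2) cum 57
  y=5 (R, w=70) cum 127
  y=9 (S, w=90) cum 217
  y=14 (Q, w=110) cum 327  ← median
  y=18 (U, w=110) cum 437
⇒ y* = 14

(8, 14)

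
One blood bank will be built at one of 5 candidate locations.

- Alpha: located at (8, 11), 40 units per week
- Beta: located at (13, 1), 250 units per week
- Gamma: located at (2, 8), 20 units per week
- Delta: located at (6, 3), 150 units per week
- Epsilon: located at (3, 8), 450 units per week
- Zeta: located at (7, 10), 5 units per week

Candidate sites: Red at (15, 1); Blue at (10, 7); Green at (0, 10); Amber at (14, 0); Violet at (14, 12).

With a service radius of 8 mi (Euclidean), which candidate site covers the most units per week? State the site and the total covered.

Coverage radius r = 8 mi; a point is covered iff (Δx)²+(Δy)² ≤ 8² = 64.
  Red (15, 1): covers {Beta} → 250
  Blue (10, 7): covers {Alpha, Beta, Delta, Epsilon, Zeta} → 895
  Green (0, 10): covers {Gamma, Epsilon, Zeta} → 475
  Amber (14, 0): covers {Beta} → 250
  Violet (14, 12): covers {Alpha, Zeta} → 45
Maximum coverage at Blue: 895 units per week.

Blue, covering 895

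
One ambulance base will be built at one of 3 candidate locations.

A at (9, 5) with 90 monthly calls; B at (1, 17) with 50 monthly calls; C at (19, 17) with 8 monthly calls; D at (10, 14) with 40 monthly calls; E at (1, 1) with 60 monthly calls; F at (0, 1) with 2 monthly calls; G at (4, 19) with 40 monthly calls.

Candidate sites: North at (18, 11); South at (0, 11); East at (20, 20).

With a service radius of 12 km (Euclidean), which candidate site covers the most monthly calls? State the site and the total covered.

Coverage radius r = 12 km; a point is covered iff (Δx)²+(Δy)² ≤ 12² = 144.
  North (18, 11): covers {A, C, D} → 138
  South (0, 11): covers {A, B, D, E, F, G} → 282
  East (20, 20): covers {C, D} → 48
Maximum coverage at South: 282 monthly calls.

South, covering 282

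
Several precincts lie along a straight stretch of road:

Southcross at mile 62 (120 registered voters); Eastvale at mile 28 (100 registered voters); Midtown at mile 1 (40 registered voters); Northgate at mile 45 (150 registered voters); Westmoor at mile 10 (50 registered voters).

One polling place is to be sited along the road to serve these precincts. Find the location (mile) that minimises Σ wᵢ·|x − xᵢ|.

For a sum of weighted absolute distances on a line, the optimum is the weighted median (not the mean). Total weight W = 460; half-weight = 230.
Sort by position and accumulate weight:
  mile 1 (Midtown, w=40) → cum 40
  mile 10 (Westmoor, w=50) → cum 90
  mile 28 (Eastvale, w=100) → cum 190
  mile 45 (Northgate, w=150) → cum 340  ≥ 230 → median here
  mile 62 (Southcross, w=120) → cum 460
Optimal location: mile 45.

x = 45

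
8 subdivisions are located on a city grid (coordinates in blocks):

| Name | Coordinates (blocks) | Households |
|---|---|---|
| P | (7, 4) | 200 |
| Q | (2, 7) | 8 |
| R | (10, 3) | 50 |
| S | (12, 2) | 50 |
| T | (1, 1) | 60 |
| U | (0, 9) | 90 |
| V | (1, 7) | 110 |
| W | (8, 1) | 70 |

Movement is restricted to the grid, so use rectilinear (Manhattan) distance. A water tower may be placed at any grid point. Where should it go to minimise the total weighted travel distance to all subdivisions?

Manhattan distance separates: Σwᵢ(|x−xᵢ|+|y−yᵢ|) = Σwᵢ|x−xᵢ| + Σwᵢ|y−yᵢ|, so x and y are optimised independently as 1-D weighted medians.
Total weight W = 638; half = 319.
x-coordinate, sorted with cumulative weight:
  x=0 (U, w=90) cum 90
  x=1 (T, w=60) cum 150
  x=1 (V, w=110) cum 260
  x=2 (Q, w=8) cum 268
  x=7 (P, w=200) cum 468  ← median
  x=8 (W, w=70) cum 538
  x=10 (R, w=50) cum 588
  x=12 (S, w=50) cum 638
⇒ x* = 7
y-coordinate, sorted with cumulative weight:
  y=1 (T, w=60) cum 60
  y=1 (W, w=70) cum 130
  y=2 (S, w=50) cum 180
  y=3 (R, w=50) cum 230
  y=4 (P, w=200) cum 430  ← median
  y=7 (Q, w=8) cum 438
  y=7 (V, w=110) cum 548
  y=9 (U, w=90) cum 638
⇒ y* = 4

(7, 4)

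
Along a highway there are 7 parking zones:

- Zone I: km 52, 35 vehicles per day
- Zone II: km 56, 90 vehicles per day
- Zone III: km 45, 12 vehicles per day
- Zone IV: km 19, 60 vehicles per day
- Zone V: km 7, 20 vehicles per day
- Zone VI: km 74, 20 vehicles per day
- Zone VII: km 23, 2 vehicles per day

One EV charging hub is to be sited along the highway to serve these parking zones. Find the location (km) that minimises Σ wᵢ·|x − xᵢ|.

x = 52

For a sum of weighted absolute distances on a line, the optimum is the weighted median (not the mean). Total weight W = 239; half-weight = 119.5.
Sort by position and accumulate weight:
  km 7 (Zone V, w=20) → cum 20
  km 19 (Zone IV, w=60) → cum 80
  km 23 (Zone VII, w=2) → cum 82
  km 45 (Zone III, w=12) → cum 94
  km 52 (Zone I, w=35) → cum 129  ≥ 119.5 → median here
  km 56 (Zone II, w=90) → cum 219
  km 74 (Zone VI, w=20) → cum 239
Optimal location: km 52.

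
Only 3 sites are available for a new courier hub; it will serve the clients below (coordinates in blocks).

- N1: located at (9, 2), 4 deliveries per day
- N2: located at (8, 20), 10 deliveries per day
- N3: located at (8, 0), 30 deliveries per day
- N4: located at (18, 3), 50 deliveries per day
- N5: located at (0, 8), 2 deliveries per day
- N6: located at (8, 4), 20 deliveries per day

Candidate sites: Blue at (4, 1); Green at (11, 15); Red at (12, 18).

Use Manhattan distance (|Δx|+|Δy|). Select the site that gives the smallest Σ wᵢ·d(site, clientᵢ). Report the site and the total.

Blue, total 1366 blocks

Total weighted distance at each candidate:
  Blue (4, 1): total = 1366
  Green (11, 15): total = 1946
  Red (12, 18): total = 2250
Minimum is at Blue with total 1366 blocks.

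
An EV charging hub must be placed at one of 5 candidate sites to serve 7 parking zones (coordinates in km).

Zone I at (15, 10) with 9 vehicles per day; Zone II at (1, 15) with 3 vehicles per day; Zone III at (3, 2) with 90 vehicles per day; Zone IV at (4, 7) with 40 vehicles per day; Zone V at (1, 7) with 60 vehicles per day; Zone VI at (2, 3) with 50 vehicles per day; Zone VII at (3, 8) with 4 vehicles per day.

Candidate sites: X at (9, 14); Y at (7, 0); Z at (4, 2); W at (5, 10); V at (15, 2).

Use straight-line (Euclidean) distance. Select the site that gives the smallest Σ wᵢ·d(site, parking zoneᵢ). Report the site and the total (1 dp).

Total weighted distance at each candidate:
  X (9, 14): total = 2964.3
  Y (7, 0): total = 1751.3
  Z (4, 2): total = 938.4
  W (5, 10): total = 1670.0
  V (15, 2): total = 3290.2
Minimum is at Z with total 938.4 km.

Z, total 938.4 km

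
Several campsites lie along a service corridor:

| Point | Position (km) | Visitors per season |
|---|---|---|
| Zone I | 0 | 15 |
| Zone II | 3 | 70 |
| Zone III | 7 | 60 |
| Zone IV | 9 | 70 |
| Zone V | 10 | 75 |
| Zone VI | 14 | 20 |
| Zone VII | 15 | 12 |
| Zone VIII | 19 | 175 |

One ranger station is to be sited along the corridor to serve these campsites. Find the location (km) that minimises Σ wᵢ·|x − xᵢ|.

x = 10

For a sum of weighted absolute distances on a line, the optimum is the weighted median (not the mean). Total weight W = 497; half-weight = 248.5.
Sort by position and accumulate weight:
  km 0 (Zone I, w=15) → cum 15
  km 3 (Zone II, w=70) → cum 85
  km 7 (Zone III, w=60) → cum 145
  km 9 (Zone IV, w=70) → cum 215
  km 10 (Zone V, w=75) → cum 290  ≥ 248.5 → median here
  km 14 (Zone VI, w=20) → cum 310
  km 15 (Zone VII, w=12) → cum 322
  km 19 (Zone VIII, w=175) → cum 497
Optimal location: km 10.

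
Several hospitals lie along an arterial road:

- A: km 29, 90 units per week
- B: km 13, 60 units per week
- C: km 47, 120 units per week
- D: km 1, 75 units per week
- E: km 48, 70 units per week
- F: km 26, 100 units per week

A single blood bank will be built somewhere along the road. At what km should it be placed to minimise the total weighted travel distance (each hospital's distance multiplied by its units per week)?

For a sum of weighted absolute distances on a line, the optimum is the weighted median (not the mean). Total weight W = 515; half-weight = 257.5.
Sort by position and accumulate weight:
  km 1 (D, w=75) → cum 75
  km 13 (B, w=60) → cum 135
  km 26 (F, w=100) → cum 235
  km 29 (A, w=90) → cum 325  ≥ 257.5 → median here
  km 47 (C, w=120) → cum 445
  km 48 (E, w=70) → cum 515
Optimal location: km 29.

x = 29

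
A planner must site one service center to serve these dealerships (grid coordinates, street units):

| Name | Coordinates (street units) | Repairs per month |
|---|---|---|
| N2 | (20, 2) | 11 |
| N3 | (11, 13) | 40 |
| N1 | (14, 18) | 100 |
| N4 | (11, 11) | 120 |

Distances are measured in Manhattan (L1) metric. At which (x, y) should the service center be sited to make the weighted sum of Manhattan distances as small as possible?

Manhattan distance separates: Σwᵢ(|x−xᵢ|+|y−yᵢ|) = Σwᵢ|x−xᵢ| + Σwᵢ|y−yᵢ|, so x and y are optimised independently as 1-D weighted medians.
Total weight W = 271; half = 135.5.
x-coordinate, sorted with cumulative weight:
  x=11 (N3, w=40) cum 40
  x=11 (N4, w=120) cum 160  ← median
  x=14 (N1, w=100) cum 260
  x=20 (N2, w=11) cum 271
⇒ x* = 11
y-coordinate, sorted with cumulative weight:
  y=2 (N2, w=11) cum 11
  y=11 (N4, w=120) cum 131
  y=13 (N3, w=40) cum 171  ← median
  y=18 (N1, w=100) cum 271
⇒ y* = 13

(11, 13)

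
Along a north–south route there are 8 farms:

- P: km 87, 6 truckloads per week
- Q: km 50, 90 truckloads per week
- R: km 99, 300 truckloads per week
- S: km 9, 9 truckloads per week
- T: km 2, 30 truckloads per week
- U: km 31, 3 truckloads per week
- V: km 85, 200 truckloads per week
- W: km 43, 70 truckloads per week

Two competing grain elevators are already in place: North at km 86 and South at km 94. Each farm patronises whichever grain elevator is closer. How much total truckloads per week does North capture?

408

The indifferent point is the midpoint (86+94)/2 = 90; farms left of it (closer to North at 86) go to North, those right go to South.
  T at 2 (w=30) → North
  S at 9 (w=9) → North
  U at 31 (w=3) → North
  W at 43 (w=70) → North
  Q at 50 (w=90) → North
  V at 85 (w=200) → North
  P at 87 (w=6) → North
  R at 99 (w=300) → South
North captures 408; South captures 300.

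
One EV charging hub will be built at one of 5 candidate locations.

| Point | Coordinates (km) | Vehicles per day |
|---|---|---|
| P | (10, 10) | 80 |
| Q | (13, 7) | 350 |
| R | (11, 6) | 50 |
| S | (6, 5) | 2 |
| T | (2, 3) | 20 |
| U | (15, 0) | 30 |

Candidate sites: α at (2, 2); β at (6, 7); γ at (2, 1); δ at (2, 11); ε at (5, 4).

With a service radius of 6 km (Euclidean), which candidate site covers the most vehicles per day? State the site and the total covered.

β, covering 152

Coverage radius r = 6 km; a point is covered iff (Δx)²+(Δy)² ≤ 6² = 36.
  α (2, 2): covers {S, T} → 22
  β (6, 7): covers {P, R, S, T} → 152
  γ (2, 1): covers {S, T} → 22
  δ (2, 11): covers {none} → 0
  ε (5, 4): covers {S, T} → 22
Maximum coverage at β: 152 vehicles per day.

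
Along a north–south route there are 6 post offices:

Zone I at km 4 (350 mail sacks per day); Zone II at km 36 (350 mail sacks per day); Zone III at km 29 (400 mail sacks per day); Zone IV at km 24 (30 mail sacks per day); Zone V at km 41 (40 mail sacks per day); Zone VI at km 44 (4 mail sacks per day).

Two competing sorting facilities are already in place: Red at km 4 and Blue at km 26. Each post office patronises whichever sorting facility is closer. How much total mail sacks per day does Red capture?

The indifferent point is the midpoint (4+26)/2 = 15; post offices left of it (closer to Red at 4) go to Red, those right go to Blue.
  Zone I at 4 (w=350) → Red
  Zone IV at 24 (w=30) → Blue
  Zone III at 29 (w=400) → Blue
  Zone II at 36 (w=350) → Blue
  Zone V at 41 (w=40) → Blue
  Zone VI at 44 (w=4) → Blue
Red captures 350; Blue captures 824.

350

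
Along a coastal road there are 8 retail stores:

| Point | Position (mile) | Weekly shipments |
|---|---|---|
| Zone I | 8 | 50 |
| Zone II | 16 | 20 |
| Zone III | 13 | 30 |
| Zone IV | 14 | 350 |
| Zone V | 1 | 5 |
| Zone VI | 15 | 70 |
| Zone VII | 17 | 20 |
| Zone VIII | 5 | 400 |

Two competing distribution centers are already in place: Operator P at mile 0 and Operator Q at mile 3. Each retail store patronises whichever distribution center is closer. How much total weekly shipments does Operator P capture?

5

The indifferent point is the midpoint (0+3)/2 = 1.5; retail stores left of it (closer to Operator P at 0) go to Operator P, those right go to Operator Q.
  Zone V at 1 (w=5) → Operator P
  Zone VIII at 5 (w=400) → Operator Q
  Zone I at 8 (w=50) → Operator Q
  Zone III at 13 (w=30) → Operator Q
  Zone IV at 14 (w=350) → Operator Q
  Zone VI at 15 (w=70) → Operator Q
  Zone II at 16 (w=20) → Operator Q
  Zone VII at 17 (w=20) → Operator Q
Operator P captures 5; Operator Q captures 940.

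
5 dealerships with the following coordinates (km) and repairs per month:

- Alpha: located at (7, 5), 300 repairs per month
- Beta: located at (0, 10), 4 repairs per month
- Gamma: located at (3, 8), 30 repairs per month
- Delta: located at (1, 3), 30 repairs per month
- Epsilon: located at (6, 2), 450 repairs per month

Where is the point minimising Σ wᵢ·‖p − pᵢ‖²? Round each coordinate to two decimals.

(6.04, 3.40)

The minimiser of Σwᵢ‖p−pᵢ‖² is the weighted centroid p* = (Σwᵢpᵢ)/(Σwᵢ).
Σwᵢ = 814.
Σwᵢxᵢ = 300·7 + 4·0 + 30·3 + 30·1 + 450·6 = 4920.
Σwᵢyᵢ = 300·5 + 4·10 + 30·8 + 30·3 + 450·2 = 2770.
x* = 4920/814 = 6.04, y* = 2770/814 = 3.40.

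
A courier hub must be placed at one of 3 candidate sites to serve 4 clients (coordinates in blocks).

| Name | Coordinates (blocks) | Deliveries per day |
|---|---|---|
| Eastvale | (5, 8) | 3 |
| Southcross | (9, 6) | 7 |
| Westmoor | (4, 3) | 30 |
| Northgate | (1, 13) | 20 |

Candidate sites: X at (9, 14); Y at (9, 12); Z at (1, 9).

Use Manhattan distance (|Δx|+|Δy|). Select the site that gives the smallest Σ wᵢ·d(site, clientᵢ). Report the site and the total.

Total weighted distance at each candidate:
  X (9, 14): total = 746
  Y (9, 12): total = 666
  Z (1, 9): total = 442
Minimum is at Z with total 442 blocks.

Z, total 442 blocks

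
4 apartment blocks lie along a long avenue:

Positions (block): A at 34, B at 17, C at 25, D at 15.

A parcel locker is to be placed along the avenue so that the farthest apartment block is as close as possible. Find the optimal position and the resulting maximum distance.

The 1-center on a line is the midpoint of the two extreme points: leftmost at 15, rightmost at 34.
Optimal location = (15 + 34)/2 = 24.5; maximum distance = (34 − 15)/2 = 9.5.

location 24.5, max distance 9.5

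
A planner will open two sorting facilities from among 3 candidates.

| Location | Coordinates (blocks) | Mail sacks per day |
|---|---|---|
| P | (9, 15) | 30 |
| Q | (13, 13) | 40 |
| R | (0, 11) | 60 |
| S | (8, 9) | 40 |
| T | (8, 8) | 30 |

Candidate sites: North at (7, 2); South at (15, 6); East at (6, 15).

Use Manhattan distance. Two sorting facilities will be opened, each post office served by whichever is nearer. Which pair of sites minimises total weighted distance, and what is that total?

{North, East}, total 1580

Evaluate every pair (each demand assigned to the nearer of the two):
  {North, East}: total = 1580
  {South, East}: total = 1640
  {North, South}: total = 2300
Best pair: {North, East} with total 1580.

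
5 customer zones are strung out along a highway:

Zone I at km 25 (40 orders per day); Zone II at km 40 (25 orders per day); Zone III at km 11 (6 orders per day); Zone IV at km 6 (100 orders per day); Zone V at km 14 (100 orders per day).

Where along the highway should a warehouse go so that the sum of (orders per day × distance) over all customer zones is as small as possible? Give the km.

x = 14

For a sum of weighted absolute distances on a line, the optimum is the weighted median (not the mean). Total weight W = 271; half-weight = 135.5.
Sort by position and accumulate weight:
  km 6 (Zone IV, w=100) → cum 100
  km 11 (Zone III, w=6) → cum 106
  km 14 (Zone V, w=100) → cum 206  ≥ 135.5 → median here
  km 25 (Zone I, w=40) → cum 246
  km 40 (Zone II, w=25) → cum 271
Optimal location: km 14.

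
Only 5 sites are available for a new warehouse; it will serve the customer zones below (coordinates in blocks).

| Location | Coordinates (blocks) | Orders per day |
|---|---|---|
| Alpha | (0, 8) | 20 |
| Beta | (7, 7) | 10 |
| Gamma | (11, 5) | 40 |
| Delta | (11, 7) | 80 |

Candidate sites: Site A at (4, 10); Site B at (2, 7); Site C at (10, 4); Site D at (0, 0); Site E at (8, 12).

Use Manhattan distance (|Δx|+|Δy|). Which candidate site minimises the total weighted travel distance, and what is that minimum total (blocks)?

Total weighted distance at each candidate:
  Site A (4, 10): total = 1460
  Site B (2, 7): total = 1270
  Site C (10, 4): total = 740
  Site D (0, 0): total = 2380
  Site E (8, 12): total = 1340
Minimum is at Site C with total 740 blocks.

Site C, total 740 blocks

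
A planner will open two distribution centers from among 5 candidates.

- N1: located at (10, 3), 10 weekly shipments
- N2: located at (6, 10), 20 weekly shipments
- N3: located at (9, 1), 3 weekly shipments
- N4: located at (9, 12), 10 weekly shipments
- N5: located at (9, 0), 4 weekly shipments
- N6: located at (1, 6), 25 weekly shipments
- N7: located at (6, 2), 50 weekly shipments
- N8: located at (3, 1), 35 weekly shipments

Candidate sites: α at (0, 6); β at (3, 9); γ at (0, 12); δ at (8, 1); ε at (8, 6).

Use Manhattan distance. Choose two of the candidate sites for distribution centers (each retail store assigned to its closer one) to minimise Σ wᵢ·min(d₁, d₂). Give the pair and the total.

{β, δ}, total 671

Evaluate every pair (each demand assigned to the nearer of the two):
  {β, δ}: total = 671
  {α, δ}: total = 721
  {δ, ε}: total = 741
  {γ, δ}: total = 801
  {α, ε}: total = 891
  {β, ε}: total = 951
  {γ, ε}: total = 1111
  {α, β}: total = 1207
  {α, γ}: total = 1287
  {β, γ}: total = 1307
Best pair: {β, δ} with total 671.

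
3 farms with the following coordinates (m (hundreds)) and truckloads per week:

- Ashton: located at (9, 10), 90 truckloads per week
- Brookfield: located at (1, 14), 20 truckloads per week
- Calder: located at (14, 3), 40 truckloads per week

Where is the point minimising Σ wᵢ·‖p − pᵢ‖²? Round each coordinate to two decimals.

The minimiser of Σwᵢ‖p−pᵢ‖² is the weighted centroid p* = (Σwᵢpᵢ)/(Σwᵢ).
Σwᵢ = 150.
Σwᵢxᵢ = 90·9 + 20·1 + 40·14 = 1390.
Σwᵢyᵢ = 90·10 + 20·14 + 40·3 = 1300.
x* = 1390/150 = 9.27, y* = 1300/150 = 8.67.

(9.27, 8.67)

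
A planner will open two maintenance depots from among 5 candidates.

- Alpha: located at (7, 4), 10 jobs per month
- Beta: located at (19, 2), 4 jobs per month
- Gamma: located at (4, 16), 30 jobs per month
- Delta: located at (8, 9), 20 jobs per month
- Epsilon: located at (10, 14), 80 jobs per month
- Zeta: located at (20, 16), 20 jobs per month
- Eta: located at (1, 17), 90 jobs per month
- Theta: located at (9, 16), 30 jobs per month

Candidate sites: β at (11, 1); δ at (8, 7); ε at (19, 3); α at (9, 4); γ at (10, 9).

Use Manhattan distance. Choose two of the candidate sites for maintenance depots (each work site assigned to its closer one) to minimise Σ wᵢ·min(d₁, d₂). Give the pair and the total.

Evaluate every pair (each demand assigned to the nearer of the two):
  {ε, γ}: total = 2964
  {α, γ}: total = 3008
  {δ, γ}: total = 3044
  {β, γ}: total = 3046
  {δ, ε}: total = 3304
  {δ, α}: total = 3468
  {β, δ}: total = 3476
  {ε, α}: total = 4064
  {β, α}: total = 4276
  {β, ε}: total = 5204
Best pair: {ε, γ} with total 2964.

{ε, γ}, total 2964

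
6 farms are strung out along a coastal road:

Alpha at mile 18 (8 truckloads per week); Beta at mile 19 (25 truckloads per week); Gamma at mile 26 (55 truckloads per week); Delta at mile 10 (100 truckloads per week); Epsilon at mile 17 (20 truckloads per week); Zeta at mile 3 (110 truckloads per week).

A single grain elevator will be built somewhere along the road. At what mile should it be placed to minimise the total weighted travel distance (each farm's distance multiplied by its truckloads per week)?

For a sum of weighted absolute distances on a line, the optimum is the weighted median (not the mean). Total weight W = 318; half-weight = 159.
Sort by position and accumulate weight:
  mile 3 (Zeta, w=110) → cum 110
  mile 10 (Delta, w=100) → cum 210  ≥ 159 → median here
  mile 17 (Epsilon, w=20) → cum 230
  mile 18 (Alpha, w=8) → cum 238
  mile 19 (Beta, w=25) → cum 263
  mile 26 (Gamma, w=55) → cum 318
Optimal location: mile 10.

x = 10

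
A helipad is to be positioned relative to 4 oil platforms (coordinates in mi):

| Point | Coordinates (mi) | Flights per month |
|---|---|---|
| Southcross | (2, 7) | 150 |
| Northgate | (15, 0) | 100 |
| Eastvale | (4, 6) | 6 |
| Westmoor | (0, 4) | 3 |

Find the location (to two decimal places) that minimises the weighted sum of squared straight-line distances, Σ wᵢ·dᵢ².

The minimiser of Σwᵢ‖p−pᵢ‖² is the weighted centroid p* = (Σwᵢpᵢ)/(Σwᵢ).
Σwᵢ = 259.
Σwᵢxᵢ = 150·2 + 100·15 + 6·4 + 3·0 = 1824.
Σwᵢyᵢ = 150·7 + 100·0 + 6·6 + 3·4 = 1098.
x* = 1824/259 = 7.04, y* = 1098/259 = 4.24.

(7.04, 4.24)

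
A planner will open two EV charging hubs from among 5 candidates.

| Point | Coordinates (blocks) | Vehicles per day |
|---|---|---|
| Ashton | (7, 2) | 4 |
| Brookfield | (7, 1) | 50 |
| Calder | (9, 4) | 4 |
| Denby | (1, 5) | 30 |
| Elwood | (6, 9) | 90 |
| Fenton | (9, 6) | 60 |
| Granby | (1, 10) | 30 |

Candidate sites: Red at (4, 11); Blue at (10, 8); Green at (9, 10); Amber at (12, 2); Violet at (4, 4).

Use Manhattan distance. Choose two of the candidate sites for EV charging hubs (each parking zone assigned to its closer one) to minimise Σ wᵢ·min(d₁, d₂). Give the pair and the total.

{Green, Violet}, total 1300

Evaluate every pair (each demand assigned to the nearer of the two):
  {Green, Violet}: total = 1300
  {Red, Violet}: total = 1360
  {Blue, Violet}: total = 1360
  {Red, Blue}: total = 1486
  {Red, Amber}: total = 1510
  {Green, Amber}: total = 1570
  {Red, Green}: total = 1604
  {Blue, Amber}: total = 1660
  {Blue, Green}: total = 1696
  {Amber, Violet}: total = 1780
Best pair: {Green, Violet} with total 1300.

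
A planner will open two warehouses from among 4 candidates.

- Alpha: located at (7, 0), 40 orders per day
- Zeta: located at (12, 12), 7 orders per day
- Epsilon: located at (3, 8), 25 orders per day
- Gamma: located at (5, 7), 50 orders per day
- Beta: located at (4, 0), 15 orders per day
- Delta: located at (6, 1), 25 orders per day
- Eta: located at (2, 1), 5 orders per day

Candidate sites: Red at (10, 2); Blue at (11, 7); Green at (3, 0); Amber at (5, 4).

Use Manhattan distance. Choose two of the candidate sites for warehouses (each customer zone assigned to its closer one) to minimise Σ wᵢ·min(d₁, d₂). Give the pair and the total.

Evaluate every pair (each demand assigned to the nearer of the two):
  {Green, Amber}: total = 690
  {Blue, Amber}: total = 787
  {Red, Amber}: total = 789
  {Blue, Green}: total = 827
  {Red, Green}: total = 1019
  {Red, Blue}: total = 1057
Best pair: {Green, Amber} with total 690.

{Green, Amber}, total 690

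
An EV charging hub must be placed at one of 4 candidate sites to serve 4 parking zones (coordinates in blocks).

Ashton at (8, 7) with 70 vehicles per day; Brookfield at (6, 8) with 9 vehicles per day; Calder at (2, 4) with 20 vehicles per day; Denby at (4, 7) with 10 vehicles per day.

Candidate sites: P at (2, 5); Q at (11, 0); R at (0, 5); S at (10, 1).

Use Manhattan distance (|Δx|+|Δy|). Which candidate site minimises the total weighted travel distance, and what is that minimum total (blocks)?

Total weighted distance at each candidate:
  P (2, 5): total = 683
  Q (11, 0): total = 1217
  R (0, 5): total = 901
  S (10, 1): total = 999
Minimum is at P with total 683 blocks.

P, total 683 blocks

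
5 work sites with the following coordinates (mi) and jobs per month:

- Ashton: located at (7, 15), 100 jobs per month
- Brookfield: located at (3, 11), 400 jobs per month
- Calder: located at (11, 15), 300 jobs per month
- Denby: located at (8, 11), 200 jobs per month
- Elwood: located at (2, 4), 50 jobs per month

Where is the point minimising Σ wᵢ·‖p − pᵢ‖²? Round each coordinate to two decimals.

(6.57, 12.19)

The minimiser of Σwᵢ‖p−pᵢ‖² is the weighted centroid p* = (Σwᵢpᵢ)/(Σwᵢ).
Σwᵢ = 1050.
Σwᵢxᵢ = 100·7 + 400·3 + 300·11 + 200·8 + 50·2 = 6900.
Σwᵢyᵢ = 100·15 + 400·11 + 300·15 + 200·11 + 50·4 = 12800.
x* = 6900/1050 = 6.57, y* = 12800/1050 = 12.19.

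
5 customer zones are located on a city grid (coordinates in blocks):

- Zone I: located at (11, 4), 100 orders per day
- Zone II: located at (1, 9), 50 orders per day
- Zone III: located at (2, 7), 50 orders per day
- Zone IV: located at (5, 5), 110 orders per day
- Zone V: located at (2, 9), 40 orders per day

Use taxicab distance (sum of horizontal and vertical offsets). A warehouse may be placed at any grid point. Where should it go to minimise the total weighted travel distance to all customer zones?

(5, 5)

Manhattan distance separates: Σwᵢ(|x−xᵢ|+|y−yᵢ|) = Σwᵢ|x−xᵢ| + Σwᵢ|y−yᵢ|, so x and y are optimised independently as 1-D weighted medians.
Total weight W = 350; half = 175.
x-coordinate, sorted with cumulative weight:
  x=1 (Zone II, w=50) cum 50
  x=2 (Zone III, w=50) cum 100
  x=2 (Zone V, w=40) cum 140
  x=5 (Zone IV, w=110) cum 250  ← median
  x=11 (Zone I, w=100) cum 350
⇒ x* = 5
y-coordinate, sorted with cumulative weight:
  y=4 (Zone I, w=100) cum 100
  y=5 (Zone IV, w=110) cum 210  ← median
  y=7 (Zone III, w=50) cum 260
  y=9 (Zone II, w=50) cum 310
  y=9 (Zone V, w=40) cum 350
⇒ y* = 5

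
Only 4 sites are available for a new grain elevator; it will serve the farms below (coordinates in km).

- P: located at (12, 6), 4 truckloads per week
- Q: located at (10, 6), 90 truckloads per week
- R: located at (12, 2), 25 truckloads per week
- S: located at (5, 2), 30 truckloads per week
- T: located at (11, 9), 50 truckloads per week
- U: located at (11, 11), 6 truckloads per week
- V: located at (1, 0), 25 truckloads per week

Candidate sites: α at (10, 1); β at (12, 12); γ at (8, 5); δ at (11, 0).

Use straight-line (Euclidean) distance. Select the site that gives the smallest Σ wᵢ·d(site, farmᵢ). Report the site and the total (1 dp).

γ, total 975.3 km

Total weighted distance at each candidate:
  α (10, 1): total = 1370.2
  β (12, 12): total = 1783.0
  γ (8, 5): total = 975.3
  δ (11, 0): total = 1583.4
Minimum is at γ with total 975.3 km.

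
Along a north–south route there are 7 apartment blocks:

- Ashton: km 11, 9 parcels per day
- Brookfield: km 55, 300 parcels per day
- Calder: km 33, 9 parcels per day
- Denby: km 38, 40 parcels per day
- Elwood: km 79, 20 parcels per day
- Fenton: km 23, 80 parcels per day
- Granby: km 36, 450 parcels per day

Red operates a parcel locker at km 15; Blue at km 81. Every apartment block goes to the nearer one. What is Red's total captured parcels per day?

588

The indifferent point is the midpoint (15+81)/2 = 48; apartment blocks left of it (closer to Red at 15) go to Red, those right go to Blue.
  Ashton at 11 (w=9) → Red
  Fenton at 23 (w=80) → Red
  Calder at 33 (w=9) → Red
  Granby at 36 (w=450) → Red
  Denby at 38 (w=40) → Red
  Brookfield at 55 (w=300) → Blue
  Elwood at 79 (w=20) → Blue
Red captures 588; Blue captures 320.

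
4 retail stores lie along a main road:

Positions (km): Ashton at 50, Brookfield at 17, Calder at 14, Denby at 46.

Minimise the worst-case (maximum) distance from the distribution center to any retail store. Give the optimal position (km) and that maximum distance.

location 32, max distance 18

The 1-center on a line is the midpoint of the two extreme points: leftmost at 14, rightmost at 50.
Optimal location = (14 + 50)/2 = 32; maximum distance = (50 − 14)/2 = 18.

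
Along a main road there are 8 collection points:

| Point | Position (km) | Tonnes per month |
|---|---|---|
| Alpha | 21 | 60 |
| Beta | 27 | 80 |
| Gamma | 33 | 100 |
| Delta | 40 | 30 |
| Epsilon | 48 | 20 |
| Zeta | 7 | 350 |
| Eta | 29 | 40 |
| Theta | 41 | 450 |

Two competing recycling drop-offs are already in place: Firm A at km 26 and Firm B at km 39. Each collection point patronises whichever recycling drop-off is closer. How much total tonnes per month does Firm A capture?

530

The indifferent point is the midpoint (26+39)/2 = 32.5; collection points left of it (closer to Firm A at 26) go to Firm A, those right go to Firm B.
  Zeta at 7 (w=350) → Firm A
  Alpha at 21 (w=60) → Firm A
  Beta at 27 (w=80) → Firm A
  Eta at 29 (w=40) → Firm A
  Gamma at 33 (w=100) → Firm B
  Delta at 40 (w=30) → Firm B
  Theta at 41 (w=450) → Firm B
  Epsilon at 48 (w=20) → Firm B
Firm A captures 530; Firm B captures 600.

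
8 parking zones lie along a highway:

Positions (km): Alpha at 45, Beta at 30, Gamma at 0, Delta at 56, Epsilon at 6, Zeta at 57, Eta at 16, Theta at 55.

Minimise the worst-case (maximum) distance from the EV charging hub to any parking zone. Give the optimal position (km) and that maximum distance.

location 28.5, max distance 28.5

The 1-center on a line is the midpoint of the two extreme points: leftmost at 0, rightmost at 57.
Optimal location = (0 + 57)/2 = 28.5; maximum distance = (57 − 0)/2 = 28.5.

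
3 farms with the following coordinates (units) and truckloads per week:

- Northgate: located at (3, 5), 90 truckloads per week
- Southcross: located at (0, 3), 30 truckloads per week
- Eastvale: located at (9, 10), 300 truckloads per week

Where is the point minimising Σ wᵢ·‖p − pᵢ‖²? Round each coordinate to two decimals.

(7.07, 8.43)

The minimiser of Σwᵢ‖p−pᵢ‖² is the weighted centroid p* = (Σwᵢpᵢ)/(Σwᵢ).
Σwᵢ = 420.
Σwᵢxᵢ = 90·3 + 30·0 + 300·9 = 2970.
Σwᵢyᵢ = 90·5 + 30·3 + 300·10 = 3540.
x* = 2970/420 = 7.07, y* = 3540/420 = 8.43.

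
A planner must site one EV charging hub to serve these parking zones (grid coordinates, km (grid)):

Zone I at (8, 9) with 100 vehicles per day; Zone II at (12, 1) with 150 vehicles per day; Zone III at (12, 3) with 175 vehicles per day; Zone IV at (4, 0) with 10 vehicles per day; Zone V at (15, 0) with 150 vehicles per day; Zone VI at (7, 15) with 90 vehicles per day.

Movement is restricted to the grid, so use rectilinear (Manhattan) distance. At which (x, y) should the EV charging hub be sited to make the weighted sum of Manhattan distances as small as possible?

Manhattan distance separates: Σwᵢ(|x−xᵢ|+|y−yᵢ|) = Σwᵢ|x−xᵢ| + Σwᵢ|y−yᵢ|, so x and y are optimised independently as 1-D weighted medians.
Total weight W = 675; half = 337.5.
x-coordinate, sorted with cumulative weight:
  x=4 (Zone IV, w=10) cum 10
  x=7 (Zone VI, w=90) cum 100
  x=8 (Zone I, w=100) cum 200
  x=12 (Zone II, w=150) cum 350  ← median
  x=12 (Zone III, w=175) cum 525
  x=15 (Zone V, w=150) cum 675
⇒ x* = 12
y-coordinate, sorted with cumulative weight:
  y=0 (Zone IV, w=10) cum 10
  y=0 (Zone V, w=150) cum 160
  y=1 (Zone II, w=150) cum 310
  y=3 (Zone III, w=175) cum 485  ← median
  y=9 (Zone I, w=100) cum 585
  y=15 (Zone VI, w=90) cum 675
⇒ y* = 3

(12, 3)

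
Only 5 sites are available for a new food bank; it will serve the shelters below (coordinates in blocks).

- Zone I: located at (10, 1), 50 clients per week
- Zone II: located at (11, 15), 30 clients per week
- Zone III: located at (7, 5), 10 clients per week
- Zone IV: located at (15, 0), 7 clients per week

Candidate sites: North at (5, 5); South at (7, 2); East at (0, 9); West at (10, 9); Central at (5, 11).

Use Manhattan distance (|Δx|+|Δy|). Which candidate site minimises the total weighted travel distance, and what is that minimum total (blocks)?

Total weighted distance at each candidate:
  North (5, 5): total = 1055
  South (7, 2): total = 810
  East (0, 9): total = 1688
  West (10, 9): total = 778
  Central (5, 11): total = 1277
Minimum is at West with total 778 blocks.

West, total 778 blocks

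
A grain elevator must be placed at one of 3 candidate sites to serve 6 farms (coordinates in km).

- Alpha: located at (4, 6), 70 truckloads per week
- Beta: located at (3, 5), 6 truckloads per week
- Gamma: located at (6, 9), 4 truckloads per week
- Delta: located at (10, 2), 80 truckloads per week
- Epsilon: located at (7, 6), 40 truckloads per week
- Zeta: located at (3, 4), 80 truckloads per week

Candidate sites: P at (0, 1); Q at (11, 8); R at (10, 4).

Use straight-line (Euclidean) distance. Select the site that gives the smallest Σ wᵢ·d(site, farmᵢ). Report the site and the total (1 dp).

R, total 1375.0 km

Total weighted distance at each candidate:
  P (0, 1): total = 2005.7
  Q (11, 8): total = 1962.3
  R (10, 4): total = 1375.0
Minimum is at R with total 1375.0 km.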